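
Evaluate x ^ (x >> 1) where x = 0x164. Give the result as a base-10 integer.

x = 101100100 = 356
x>>1 = 010110010
XOR  = 111010110 = 470
(x ^ (x >> 1) gives the standard binary-reflected Gray code of x.)

470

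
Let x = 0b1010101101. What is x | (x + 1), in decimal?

x = 1010101101 = 685
x + 1 = 1010101110
OR    = 1010101111 = 687
(x | (x + 1) sets the lowest cleared bit.)

687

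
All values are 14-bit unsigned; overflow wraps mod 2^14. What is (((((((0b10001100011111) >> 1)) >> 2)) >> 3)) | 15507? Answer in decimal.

0b10001100011111 = 10001100011111
→ >> 1 → 01000110001111 = 4495
→ >> 2 → 00010001100011 = 1123
→ >> 3 → 00000010001100 = 140
15507 = 11110010010011
→ | → 11110010011111 = 15519

15519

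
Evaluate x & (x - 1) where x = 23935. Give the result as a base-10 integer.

23934

x = 101110101111111 = 23935
x - 1 = 101110101111110
AND   = 101110101111110 = 23934
(x & (x - 1) clears the lowest set bit of x.)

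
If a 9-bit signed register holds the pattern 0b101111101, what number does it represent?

-131

pattern = 101111101 (MSB is 1 ⇒ negative)
Invert: 010000010, add 1 → 010000011 = 131, so the value is -131.
(Equivalently: 381 - 2^9 = 381 - 512 = -131.)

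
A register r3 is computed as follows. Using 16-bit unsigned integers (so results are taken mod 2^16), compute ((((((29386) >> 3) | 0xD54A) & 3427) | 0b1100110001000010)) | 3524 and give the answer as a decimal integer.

52679

29386 = 0111001011001010
→ >> 3 → 0000111001011001 = 3673
0xD54A = 1101010101001010
→ | → 1101111101011011 = 57179
3427 = 0000110101100011
→ & → 0000110101000011 = 3395
0b1100110001000010 = 1100110001000010
→ | → 1100110101000011 = 52547
3524 = 0000110111000100
→ | → 1100110111000111 = 52679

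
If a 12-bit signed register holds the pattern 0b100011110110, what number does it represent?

-1802

pattern = 100011110110 (MSB is 1 ⇒ negative)
Invert: 011100001001, add 1 → 011100001010 = 1802, so the value is -1802.
(Equivalently: 2294 - 2^12 = 2294 - 4096 = -1802.)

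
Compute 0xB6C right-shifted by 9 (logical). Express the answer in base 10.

0xB6C = 101101101100
shift right by 9 → 000000000101 = 5
(equivalently, floor(2924 / 512))

5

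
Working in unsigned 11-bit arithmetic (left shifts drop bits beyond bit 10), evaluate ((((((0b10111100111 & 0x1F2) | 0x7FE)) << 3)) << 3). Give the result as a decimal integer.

1920

0b10111100111 = 10111100111
0x1F2 = 00111110010
→ & → 00111100010 = 482
0x7FE = 11111111110
→ | → 11111111110 = 2046
→ << 3 (mod 2^11) → 11111110000 = 2032
→ << 3 (mod 2^11) → 11110000000 = 1920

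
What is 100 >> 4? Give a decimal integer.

100 = 1100100
shift right by 4 → 0000110 = 6
(equivalently, floor(100 / 16))

6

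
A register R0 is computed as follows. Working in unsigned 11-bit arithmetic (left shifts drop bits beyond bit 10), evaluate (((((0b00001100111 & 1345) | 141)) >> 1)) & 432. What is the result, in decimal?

32

0b00001100111 = 00001100111
1345 = 10101000001
→ & → 00001000001 = 65
141 = 00010001101
→ | → 00011001101 = 205
→ >> 1 → 00001100110 = 102
432 = 00110110000
→ & → 00000100000 = 32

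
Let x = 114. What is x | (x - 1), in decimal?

x = 1110010 = 114
x - 1 = 1110001
OR    = 1110011 = 115
(x | (x - 1) sets all bits below the lowest set bit.)

115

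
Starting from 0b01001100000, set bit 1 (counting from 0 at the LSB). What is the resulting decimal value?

610

x = 01001100000
bit 1 is currently 0; set it via x | (1 << 1) = x | 2
→ 01001100010 = 610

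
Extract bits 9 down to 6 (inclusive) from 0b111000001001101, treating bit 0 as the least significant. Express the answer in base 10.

v = 111000001001101
Shift right by 6: 111000001
Mask low 4 bits: 0001 = 1

1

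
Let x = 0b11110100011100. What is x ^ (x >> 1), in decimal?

x = 11110100011100 = 15644
x>>1 = 01111010001110
XOR  = 10001110010010 = 9106
(x ^ (x >> 1) gives the standard binary-reflected Gray code of x.)

9106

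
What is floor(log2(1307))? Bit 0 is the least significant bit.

1307 = 10100011011
The topmost 1 is at position 10 (since 2^10 = 1024 ≤ 1307 < 2048).

10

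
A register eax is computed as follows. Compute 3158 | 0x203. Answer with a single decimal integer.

3158 = 110001010110
0x203 = 001000000011
 OR → 111001010111 = 3671

3671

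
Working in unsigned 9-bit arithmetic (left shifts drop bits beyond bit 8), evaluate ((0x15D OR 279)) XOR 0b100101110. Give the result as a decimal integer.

113

0x15D = 101011101
279 = 100010111
→ OR → 101011111 = 351
0b100101110 = 100101110
→ XOR → 001110001 = 113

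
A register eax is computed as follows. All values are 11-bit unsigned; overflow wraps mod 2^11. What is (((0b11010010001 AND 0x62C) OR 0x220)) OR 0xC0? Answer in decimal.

0b11010010001 = 11010010001
0x62C = 11000101100
→ AND → 11000000000 = 1536
0x220 = 01000100000
→ OR → 11000100000 = 1568
0xC0 = 00011000000
→ OR → 11011100000 = 1760

1760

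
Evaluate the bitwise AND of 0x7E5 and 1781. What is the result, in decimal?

1765

0x7E5 = 11111100101
1781 = 11011110101
AND → 11011100101 = 1765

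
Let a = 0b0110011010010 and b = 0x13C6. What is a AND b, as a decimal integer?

194

a = 0110011010010
0x13C6 = 1001111000110
AND → 0000011000010 = 194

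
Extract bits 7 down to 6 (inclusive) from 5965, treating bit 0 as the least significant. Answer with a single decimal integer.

1

v = 1011101001101
Shift right by 6: 1011101
Mask low 2 bits: 01 = 1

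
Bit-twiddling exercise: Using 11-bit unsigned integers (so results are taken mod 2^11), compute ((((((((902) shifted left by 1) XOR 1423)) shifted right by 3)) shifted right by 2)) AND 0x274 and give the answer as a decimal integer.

902 = 01110000110
→ shifted left by 1 (mod 2^11) → 11100001100 = 1804
1423 = 10110001111
→ XOR → 01010000011 = 643
→ shifted right by 3 → 00001010000 = 80
→ shifted right by 2 → 00000010100 = 20
0x274 = 01001110100
→ AND → 00000010100 = 20

20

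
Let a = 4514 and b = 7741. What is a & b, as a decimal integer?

4128

4514 = 1000110100010
7741 = 1111000111101
AND → 1000000100000 = 4128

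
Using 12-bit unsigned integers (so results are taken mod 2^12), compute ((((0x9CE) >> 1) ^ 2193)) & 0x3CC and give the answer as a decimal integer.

0x9CE = 100111001110
→ >> 1 → 010011100111 = 1255
2193 = 100010010001
→ ^ → 110001110110 = 3190
0x3CC = 001111001100
→ & → 000001000100 = 68

68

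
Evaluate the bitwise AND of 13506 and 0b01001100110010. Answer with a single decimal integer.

4098

13506 = 11010011000010
b = 01001100110010
AND → 01000000000010 = 4098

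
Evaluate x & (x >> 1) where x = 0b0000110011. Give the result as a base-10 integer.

17

x = 110011 = 51
x>>1 = 011001
AND  = 010001 = 17
(x & (x >> 1) has a 1 wherever x has two consecutive 1 bits.)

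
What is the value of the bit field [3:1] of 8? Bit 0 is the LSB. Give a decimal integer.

v = 00001000
Shift right by 1: 0000100
Mask low 3 bits: 100 = 4

4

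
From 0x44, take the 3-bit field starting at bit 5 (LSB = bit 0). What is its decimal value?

v = 01000100
Shift right by 5: 010
Mask low 3 bits: 010 = 2

2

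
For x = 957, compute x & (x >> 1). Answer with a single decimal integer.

412

x = 1110111101 = 957
x>>1 = 0111011110
AND  = 0110011100 = 412
(x & (x >> 1) has a 1 wherever x has two consecutive 1 bits.)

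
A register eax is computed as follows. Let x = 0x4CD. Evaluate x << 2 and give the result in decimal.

0x4CD = 0010011001101
shift left by 2 → 1001100110100 = 4916
(equivalently, 1229 × 2^2 = 1229 × 4)

4916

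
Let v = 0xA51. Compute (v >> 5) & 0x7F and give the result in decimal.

v = 0101001010001
Shift right by 5: 01010010
Mask low 7 bits: 1010010 = 82

82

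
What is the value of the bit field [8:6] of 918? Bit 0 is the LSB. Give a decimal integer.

v = 01110010110
Shift right by 6: 01110
Mask low 3 bits: 110 = 6

6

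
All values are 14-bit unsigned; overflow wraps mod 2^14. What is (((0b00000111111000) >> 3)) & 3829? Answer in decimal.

0b00000111111000 = 00000111111000
→ >> 3 → 00000000111111 = 63
3829 = 00111011110101
→ & → 00000000110101 = 53

53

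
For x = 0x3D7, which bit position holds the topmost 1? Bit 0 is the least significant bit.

0x3D7 = 1111010111
The topmost 1 is at position 9 (since 2^9 = 512 ≤ 983 < 1024).

9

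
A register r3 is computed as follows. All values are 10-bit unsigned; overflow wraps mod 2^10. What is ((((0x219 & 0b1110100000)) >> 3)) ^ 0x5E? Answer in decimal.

30

0x219 = 1000011001
0b1110100000 = 1110100000
→ & → 1000000000 = 512
→ >> 3 → 0001000000 = 64
0x5E = 0001011110
→ ^ → 0000011110 = 30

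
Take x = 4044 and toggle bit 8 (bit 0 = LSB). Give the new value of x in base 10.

3788

x = 111111001100
bit 8 is currently 1; toggle it via x ^ (1 << 8) = x ^ 256
→ 111011001100 = 3788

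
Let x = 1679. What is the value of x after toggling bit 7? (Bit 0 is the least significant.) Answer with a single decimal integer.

x = 11010001111
bit 7 is currently 1; toggle it via x ^ (1 << 7) = x ^ 128
→ 11000001111 = 1551

1551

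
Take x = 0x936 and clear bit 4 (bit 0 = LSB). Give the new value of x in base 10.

x = 0100100110110
bit 4 is currently 1; clear it via x & ~(1 << 4) = x & ~16
→ 0100100100110 = 2342

2342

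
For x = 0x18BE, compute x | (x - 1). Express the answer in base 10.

x = 1100010111110 = 6334
x - 1 = 1100010111101
OR    = 1100010111111 = 6335
(x | (x - 1) sets all bits below the lowest set bit.)

6335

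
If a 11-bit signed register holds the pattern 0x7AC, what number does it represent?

-84

pattern = 11110101100 (MSB is 1 ⇒ negative)
Invert: 00001010011, add 1 → 00001010100 = 84, so the value is -84.
(Equivalently: 1964 - 2^11 = 1964 - 2048 = -84.)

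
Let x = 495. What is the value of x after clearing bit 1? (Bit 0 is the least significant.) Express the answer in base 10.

493

x = 111101111
bit 1 is currently 1; clear it via x & ~(1 << 1) = x & ~2
→ 111101101 = 493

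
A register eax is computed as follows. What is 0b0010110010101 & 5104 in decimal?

400

a = 0010110010101
5104 = 1001111110000
AND → 0000110010000 = 400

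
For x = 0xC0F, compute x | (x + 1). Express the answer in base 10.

3103

x = 110000001111 = 3087
x + 1 = 110000010000
OR    = 110000011111 = 3103
(x | (x + 1) sets the lowest cleared bit.)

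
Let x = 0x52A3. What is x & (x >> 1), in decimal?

1

x = 101001010100011 = 21155
x>>1 = 010100101010001
AND  = 000000000000001 = 1
(x & (x >> 1) has a 1 wherever x has two consecutive 1 bits.)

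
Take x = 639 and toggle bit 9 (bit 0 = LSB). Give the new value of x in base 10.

127

x = 1001111111
bit 9 is currently 1; toggle it via x ^ (1 << 9) = x ^ 512
→ 0001111111 = 127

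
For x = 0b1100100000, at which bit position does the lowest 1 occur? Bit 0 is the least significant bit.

5

0b1100100000 = 1100100000
Trailing zeros: 5, so the lowest set bit is bit 5 (value 32).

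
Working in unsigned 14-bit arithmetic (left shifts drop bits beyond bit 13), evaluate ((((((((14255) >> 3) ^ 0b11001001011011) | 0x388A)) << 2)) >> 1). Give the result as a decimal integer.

6492

14255 = 11011110101111
→ >> 3 → 00011011110101 = 1781
0b11001001011011 = 11001001011011
→ ^ → 11010010101110 = 13486
0x388A = 11100010001010
→ | → 11110010101110 = 15534
→ << 2 (mod 2^14) → 11001010111000 = 12984
→ >> 1 → 01100101011100 = 6492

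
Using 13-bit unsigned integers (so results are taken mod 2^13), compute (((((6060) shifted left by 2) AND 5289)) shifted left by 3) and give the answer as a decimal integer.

1280

6060 = 1011110101100
→ shifted left by 2 (mod 2^13) → 1111010110000 = 7856
5289 = 1010010101001
→ AND → 1010010100000 = 5280
→ shifted left by 3 (mod 2^13) → 0010100000000 = 1280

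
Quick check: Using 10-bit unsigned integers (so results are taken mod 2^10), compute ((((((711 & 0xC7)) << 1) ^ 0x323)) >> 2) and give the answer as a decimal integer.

711 = 1011000111
0xC7 = 0011000111
→ & → 0011000111 = 199
→ << 1 (mod 2^10) → 0110001110 = 398
0x323 = 1100100011
→ ^ → 1010101101 = 685
→ >> 2 → 0010101011 = 171

171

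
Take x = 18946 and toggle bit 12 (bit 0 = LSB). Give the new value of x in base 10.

x = 100101000000010
bit 12 is currently 0; toggle it via x ^ (1 << 12) = x ^ 4096
→ 101101000000010 = 23042

23042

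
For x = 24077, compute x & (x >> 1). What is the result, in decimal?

x = 101111000001101 = 24077
x>>1 = 010111100000110
AND  = 000111000000100 = 3588
(x & (x >> 1) has a 1 wherever x has two consecutive 1 bits.)

3588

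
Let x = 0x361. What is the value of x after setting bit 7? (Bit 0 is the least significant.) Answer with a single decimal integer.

993

x = 1101100001
bit 7 is currently 0; set it via x | (1 << 7) = x | 128
→ 1111100001 = 993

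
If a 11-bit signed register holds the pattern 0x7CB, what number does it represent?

pattern = 11111001011 (MSB is 1 ⇒ negative)
Invert: 00000110100, add 1 → 00000110101 = 53, so the value is -53.
(Equivalently: 1995 - 2^11 = 1995 - 2048 = -53.)

-53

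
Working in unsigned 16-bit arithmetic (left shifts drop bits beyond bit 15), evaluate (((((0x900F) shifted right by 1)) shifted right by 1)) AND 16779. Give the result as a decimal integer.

3

0x900F = 1001000000001111
→ shifted right by 1 → 0100100000000111 = 18439
→ shifted right by 1 → 0010010000000011 = 9219
16779 = 0100000110001011
→ AND → 0000000000000011 = 3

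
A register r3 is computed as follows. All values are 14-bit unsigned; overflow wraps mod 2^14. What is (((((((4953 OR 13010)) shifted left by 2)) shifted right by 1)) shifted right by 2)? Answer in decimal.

493

4953 = 01001101011001
13010 = 11001011010010
→ OR → 11001111011011 = 13275
→ shifted left by 2 (mod 2^14) → 00111101101100 = 3948
→ shifted right by 1 → 00011110110110 = 1974
→ shifted right by 2 → 00000111101101 = 493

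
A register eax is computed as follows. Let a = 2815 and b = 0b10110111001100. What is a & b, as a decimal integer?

2252

2815 = 00101011111111
b = 10110111001100
AND → 00100011001100 = 2252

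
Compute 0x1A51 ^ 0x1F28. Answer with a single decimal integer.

0x1A51 = 1101001010001
0x1F28 = 1111100101000
XOR → 0010101111001 = 1401

1401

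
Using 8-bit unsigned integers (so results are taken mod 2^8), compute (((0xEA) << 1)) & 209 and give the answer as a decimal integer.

0xEA = 11101010
→ << 1 (mod 2^8) → 11010100 = 212
209 = 11010001
→ & → 11010000 = 208

208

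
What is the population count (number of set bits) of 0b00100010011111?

7

n = 100010011111
Count the 1s: 1 + 1 + 1 + 1 + 1 + 1 + 1 = 7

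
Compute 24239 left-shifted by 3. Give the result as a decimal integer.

24239 = 000101111010101111
shift left by 3 → 101111010101111000 = 193912
(equivalently, 24239 × 2^3 = 24239 × 8)

193912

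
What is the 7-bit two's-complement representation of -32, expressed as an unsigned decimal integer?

32 in 7 bits: 0100000
Invert: 1011111
Add 1:  1100000 = 96
(Check: 2^7 - 32 = 128 - 32 = 96.)

96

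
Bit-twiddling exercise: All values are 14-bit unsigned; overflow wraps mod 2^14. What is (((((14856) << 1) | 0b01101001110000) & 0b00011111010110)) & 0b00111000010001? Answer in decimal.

14856 = 11101000001000
→ << 1 (mod 2^14) → 11010000010000 = 13328
0b01101001110000 = 01101001110000
→ | → 11111001110000 = 15984
0b00011111010110 = 00011111010110
→ & → 00011001010000 = 1616
0b00111000010001 = 00111000010001
→ & → 00011000010000 = 1552

1552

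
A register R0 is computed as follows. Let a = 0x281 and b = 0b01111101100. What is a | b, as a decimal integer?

0x281 = 1010000001
b = 1111101100
 OR → 1111101101 = 1005

1005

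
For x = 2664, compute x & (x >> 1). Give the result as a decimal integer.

32

x = 101001101000 = 2664
x>>1 = 010100110100
AND  = 000000100000 = 32
(x & (x >> 1) has a 1 wherever x has two consecutive 1 bits.)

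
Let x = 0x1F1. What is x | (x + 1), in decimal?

x = 111110001 = 497
x + 1 = 111110010
OR    = 111110011 = 499
(x | (x + 1) sets the lowest cleared bit.)

499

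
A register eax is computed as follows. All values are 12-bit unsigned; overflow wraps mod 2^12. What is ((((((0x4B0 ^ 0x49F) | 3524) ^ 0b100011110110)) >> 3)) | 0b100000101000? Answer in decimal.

2219

0x4B0 = 010010110000
0x49F = 010010011111
→ ^ → 000000101111 = 47
3524 = 110111000100
→ | → 110111101111 = 3567
0b100011110110 = 100011110110
→ ^ → 010100011001 = 1305
→ >> 3 → 000010100011 = 163
0b100000101000 = 100000101000
→ | → 100010101011 = 2219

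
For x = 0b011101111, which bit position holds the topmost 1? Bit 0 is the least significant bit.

0b011101111 = 11101111
The topmost 1 is at position 7 (since 2^7 = 128 ≤ 239 < 256).

7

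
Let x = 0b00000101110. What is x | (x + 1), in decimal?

x = 101110 = 46
x + 1 = 101111
OR    = 101111 = 47
(x | (x + 1) sets the lowest cleared bit.)

47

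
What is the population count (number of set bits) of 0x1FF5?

0x1FF5 = 1111111110101
Count the 1s: 1 + 1 + 1 + 1 + 1 + 1 + 1 + 1 + 1 + 1 + 1 = 11

11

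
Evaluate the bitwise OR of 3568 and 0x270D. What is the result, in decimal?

12285

3568 = 00110111110000
0x270D = 10011100001101
 OR → 10111111111101 = 12285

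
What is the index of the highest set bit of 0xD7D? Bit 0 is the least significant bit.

0xD7D = 110101111101
The topmost 1 is at position 11 (since 2^11 = 2048 ≤ 3453 < 4096).

11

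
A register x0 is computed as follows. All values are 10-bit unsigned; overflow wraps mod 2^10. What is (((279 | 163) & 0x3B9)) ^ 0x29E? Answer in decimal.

279 = 0100010111
163 = 0010100011
→ | → 0110110111 = 439
0x3B9 = 1110111001
→ & → 0110110001 = 433
0x29E = 1010011110
→ ^ → 1100101111 = 815

815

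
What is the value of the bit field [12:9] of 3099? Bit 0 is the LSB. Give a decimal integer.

v = 000110000011011
Shift right by 9: 000110
Mask low 4 bits: 0110 = 6

6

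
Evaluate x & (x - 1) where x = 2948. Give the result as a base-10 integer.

2944

x = 101110000100 = 2948
x - 1 = 101110000011
AND   = 101110000000 = 2944
(x & (x - 1) clears the lowest set bit of x.)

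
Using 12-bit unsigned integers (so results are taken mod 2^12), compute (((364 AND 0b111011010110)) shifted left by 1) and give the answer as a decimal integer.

136

364 = 000101101100
0b111011010110 = 111011010110
→ AND → 000001000100 = 68
→ shifted left by 1 (mod 2^12) → 000010001000 = 136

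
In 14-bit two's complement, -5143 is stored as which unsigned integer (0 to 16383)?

5143 in 14 bits: 01010000010111
Invert: 10101111101000
Add 1:  10101111101001 = 11241
(Check: 2^14 - 5143 = 16384 - 5143 = 11241.)

11241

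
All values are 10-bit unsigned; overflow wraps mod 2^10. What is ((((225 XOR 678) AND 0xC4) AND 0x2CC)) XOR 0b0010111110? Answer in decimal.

250

225 = 0011100001
678 = 1010100110
→ XOR → 1001000111 = 583
0xC4 = 0011000100
→ AND → 0001000100 = 68
0x2CC = 1011001100
→ AND → 0001000100 = 68
0b0010111110 = 0010111110
→ XOR → 0011111010 = 250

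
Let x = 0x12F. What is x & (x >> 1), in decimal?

x = 100101111 = 303
x>>1 = 010010111
AND  = 000000111 = 7
(x & (x >> 1) has a 1 wherever x has two consecutive 1 bits.)

7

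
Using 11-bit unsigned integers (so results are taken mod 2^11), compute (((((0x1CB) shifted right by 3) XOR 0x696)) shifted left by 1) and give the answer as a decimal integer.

0x1CB = 00111001011
→ shifted right by 3 → 00000111001 = 57
0x696 = 11010010110
→ XOR → 11010101111 = 1711
→ shifted left by 1 (mod 2^11) → 10101011110 = 1374

1374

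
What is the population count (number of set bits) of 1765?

1765 = 11011100101
Count the 1s: 1 + 1 + 1 + 1 + 1 + 1 + 1 = 7

7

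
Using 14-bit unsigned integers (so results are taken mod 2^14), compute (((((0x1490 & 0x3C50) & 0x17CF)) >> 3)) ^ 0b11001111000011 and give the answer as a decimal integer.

0x1490 = 01010010010000
0x3C50 = 11110001010000
→ & → 01010000010000 = 5136
0x17CF = 01011111001111
→ & → 01010000000000 = 5120
→ >> 3 → 00001010000000 = 640
0b11001111000011 = 11001111000011
→ ^ → 11000101000011 = 12611

12611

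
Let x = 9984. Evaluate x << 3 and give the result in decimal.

9984 = 00010011100000000
shift left by 3 → 10011100000000000 = 79872
(equivalently, 9984 × 2^3 = 9984 × 8)

79872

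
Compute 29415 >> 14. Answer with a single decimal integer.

1

29415 = 111001011100111
shift right by 14 → 000000000000001 = 1
(equivalently, floor(29415 / 16384))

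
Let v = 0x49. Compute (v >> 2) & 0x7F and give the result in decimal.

18

v = 001001001
Shift right by 2: 0010010
Mask low 7 bits: 0010010 = 18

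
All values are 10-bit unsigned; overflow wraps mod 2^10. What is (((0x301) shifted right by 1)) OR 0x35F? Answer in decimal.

991

0x301 = 1100000001
→ shifted right by 1 → 0110000000 = 384
0x35F = 1101011111
→ OR → 1111011111 = 991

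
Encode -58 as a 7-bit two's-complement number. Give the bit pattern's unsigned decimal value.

58 in 7 bits: 0111010
Invert: 1000101
Add 1:  1000110 = 70
(Check: 2^7 - 58 = 128 - 58 = 70.)

70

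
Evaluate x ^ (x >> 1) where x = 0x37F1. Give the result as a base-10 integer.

x = 11011111110001 = 14321
x>>1 = 01101111111000
XOR  = 10110000001001 = 11273
(x ^ (x >> 1) gives the standard binary-reflected Gray code of x.)

11273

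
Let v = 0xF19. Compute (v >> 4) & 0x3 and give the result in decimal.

v = 111100011001
Shift right by 4: 11110001
Mask low 2 bits: 01 = 1

1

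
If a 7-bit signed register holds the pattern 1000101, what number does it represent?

pattern = 1000101 (MSB is 1 ⇒ negative)
Invert: 0111010, add 1 → 0111011 = 59, so the value is -59.
(Equivalently: 69 - 2^7 = 69 - 128 = -59.)

-59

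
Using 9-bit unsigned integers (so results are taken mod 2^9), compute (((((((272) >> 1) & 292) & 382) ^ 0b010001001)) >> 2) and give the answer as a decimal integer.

34

272 = 100010000
→ >> 1 → 010001000 = 136
292 = 100100100
→ & → 000000000 = 0
382 = 101111110
→ & → 000000000 = 0
0b010001001 = 010001001
→ ^ → 010001001 = 137
→ >> 2 → 000100010 = 34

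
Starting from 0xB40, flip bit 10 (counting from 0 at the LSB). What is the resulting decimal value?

3904

x = 0101101000000
bit 10 is currently 0; toggle it via x ^ (1 << 10) = x ^ 1024
→ 0111101000000 = 3904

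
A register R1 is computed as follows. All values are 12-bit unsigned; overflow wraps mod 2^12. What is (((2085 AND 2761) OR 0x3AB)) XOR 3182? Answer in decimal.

2085 = 100000100101
2761 = 101011001001
→ AND → 100000000001 = 2049
0x3AB = 001110101011
→ OR → 101110101011 = 2987
3182 = 110001101110
→ XOR → 011111000101 = 1989

1989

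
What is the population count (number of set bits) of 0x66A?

6

0x66A = 11001101010
Count the 1s: 1 + 1 + 1 + 1 + 1 + 1 = 6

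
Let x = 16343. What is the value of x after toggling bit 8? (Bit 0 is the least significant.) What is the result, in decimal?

16087

x = 11111111010111
bit 8 is currently 1; toggle it via x ^ (1 << 8) = x ^ 256
→ 11111011010111 = 16087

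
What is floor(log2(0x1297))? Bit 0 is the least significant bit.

12

0x1297 = 1001010010111
The topmost 1 is at position 12 (since 2^12 = 4096 ≤ 4759 < 8192).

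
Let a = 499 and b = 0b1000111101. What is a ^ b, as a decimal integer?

499 = 0111110011
b = 1000111101
XOR → 1111001110 = 974

974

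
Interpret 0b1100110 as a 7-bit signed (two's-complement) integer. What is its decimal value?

pattern = 1100110 (MSB is 1 ⇒ negative)
Invert: 0011001, add 1 → 0011010 = 26, so the value is -26.
(Equivalently: 102 - 2^7 = 102 - 128 = -26.)

-26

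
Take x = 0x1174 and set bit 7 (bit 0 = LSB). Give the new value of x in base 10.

x = 1000101110100
bit 7 is currently 0; set it via x | (1 << 7) = x | 128
→ 1000111110100 = 4596

4596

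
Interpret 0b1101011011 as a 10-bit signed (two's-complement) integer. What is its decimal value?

pattern = 1101011011 (MSB is 1 ⇒ negative)
Invert: 0010100100, add 1 → 0010100101 = 165, so the value is -165.
(Equivalently: 859 - 2^10 = 859 - 1024 = -165.)

-165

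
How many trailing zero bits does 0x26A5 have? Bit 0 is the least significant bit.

0

0x26A5 = 10011010100101
Trailing zeros: 0, so the lowest set bit is bit 0 (value 1).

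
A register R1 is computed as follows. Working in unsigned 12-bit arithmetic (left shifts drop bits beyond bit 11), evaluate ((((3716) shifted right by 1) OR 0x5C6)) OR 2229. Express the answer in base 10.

3716 = 111010000100
→ shifted right by 1 → 011101000010 = 1858
0x5C6 = 010111000110
→ OR → 011111000110 = 1990
2229 = 100010110101
→ OR → 111111110111 = 4087

4087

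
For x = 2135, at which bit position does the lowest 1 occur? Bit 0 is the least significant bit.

0

2135 = 100001010111
Trailing zeros: 0, so the lowest set bit is bit 0 (value 1).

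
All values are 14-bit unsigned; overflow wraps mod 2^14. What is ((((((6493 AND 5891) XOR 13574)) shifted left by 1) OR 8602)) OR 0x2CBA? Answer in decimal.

6493 = 01100101011101
5891 = 01011100000011
→ AND → 01000100000001 = 4353
13574 = 11010100000110
→ XOR → 10010000000111 = 9223
→ shifted left by 1 (mod 2^14) → 00100000001110 = 2062
8602 = 10000110011010
→ OR → 10100110011110 = 10654
0x2CBA = 10110010111010
→ OR → 10110110111110 = 11710

11710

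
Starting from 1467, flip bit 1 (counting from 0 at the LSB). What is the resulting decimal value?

x = 0010110111011
bit 1 is currently 1; toggle it via x ^ (1 << 1) = x ^ 2
→ 0010110111001 = 1465

1465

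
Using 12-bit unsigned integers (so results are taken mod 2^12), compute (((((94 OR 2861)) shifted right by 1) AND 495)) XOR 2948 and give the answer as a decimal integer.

2603

94 = 000001011110
2861 = 101100101101
→ OR → 101101111111 = 2943
→ shifted right by 1 → 010110111111 = 1471
495 = 000111101111
→ AND → 000110101111 = 431
2948 = 101110000100
→ XOR → 101000101011 = 2603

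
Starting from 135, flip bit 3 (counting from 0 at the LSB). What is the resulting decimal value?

x = 010000111
bit 3 is currently 0; toggle it via x ^ (1 << 3) = x ^ 8
→ 010001111 = 143

143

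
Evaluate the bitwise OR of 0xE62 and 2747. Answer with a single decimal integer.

3835

0xE62 = 111001100010
2747 = 101010111011
 OR → 111011111011 = 3835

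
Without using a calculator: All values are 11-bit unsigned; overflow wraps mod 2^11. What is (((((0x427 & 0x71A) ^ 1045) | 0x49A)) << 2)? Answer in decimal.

636

0x427 = 10000100111
0x71A = 11100011010
→ & → 10000000010 = 1026
1045 = 10000010101
→ ^ → 00000010111 = 23
0x49A = 10010011010
→ | → 10010011111 = 1183
→ << 2 (mod 2^11) → 01001111100 = 636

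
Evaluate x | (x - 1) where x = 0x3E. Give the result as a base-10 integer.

63

x = 111110 = 62
x - 1 = 111101
OR    = 111111 = 63
(x | (x - 1) sets all bits below the lowest set bit.)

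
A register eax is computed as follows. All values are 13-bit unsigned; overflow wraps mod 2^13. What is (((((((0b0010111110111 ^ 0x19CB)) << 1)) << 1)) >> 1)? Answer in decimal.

0b0010111110111 = 0010111110111
0x19CB = 1100111001011
→ ^ → 1110000111100 = 7228
→ << 1 (mod 2^13) → 1100001111000 = 6264
→ << 1 (mod 2^13) → 1000011110000 = 4336
→ >> 1 → 0100001111000 = 2168

2168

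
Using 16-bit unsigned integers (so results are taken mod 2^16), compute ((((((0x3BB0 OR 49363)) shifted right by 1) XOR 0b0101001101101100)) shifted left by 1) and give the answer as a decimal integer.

23850

0x3BB0 = 0011101110110000
49363 = 1100000011010011
→ OR → 1111101111110011 = 64499
→ shifted right by 1 → 0111110111111001 = 32249
0b0101001101101100 = 0101001101101100
→ XOR → 0010111010010101 = 11925
→ shifted left by 1 (mod 2^16) → 0101110100101010 = 23850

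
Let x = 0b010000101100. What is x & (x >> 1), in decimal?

4

x = 10000101100 = 1068
x>>1 = 01000010110
AND  = 00000000100 = 4
(x & (x >> 1) has a 1 wherever x has two consecutive 1 bits.)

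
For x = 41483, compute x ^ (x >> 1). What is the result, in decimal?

x = 1010001000001011 = 41483
x>>1 = 0101000100000101
XOR  = 1111001100001110 = 62222
(x ^ (x >> 1) gives the standard binary-reflected Gray code of x.)

62222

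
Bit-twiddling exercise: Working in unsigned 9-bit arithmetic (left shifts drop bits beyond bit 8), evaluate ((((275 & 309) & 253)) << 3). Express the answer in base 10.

136

275 = 100010011
309 = 100110101
→ & → 100010001 = 273
253 = 011111101
→ & → 000010001 = 17
→ << 3 (mod 2^9) → 010001000 = 136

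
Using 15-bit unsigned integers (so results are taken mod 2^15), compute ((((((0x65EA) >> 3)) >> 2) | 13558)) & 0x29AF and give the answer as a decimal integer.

8623

0x65EA = 110010111101010
→ >> 3 → 000110010111101 = 3261
→ >> 2 → 000001100101111 = 815
13558 = 011010011110110
→ | → 011011111111111 = 14335
0x29AF = 010100110101111
→ & → 010000110101111 = 8623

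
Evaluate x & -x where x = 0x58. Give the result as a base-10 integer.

x = 1011000 = 88
-x (two's complement) = …0101000
AND   = 0001000 = 8
(x & -x isolates the lowest set bit of x.)

8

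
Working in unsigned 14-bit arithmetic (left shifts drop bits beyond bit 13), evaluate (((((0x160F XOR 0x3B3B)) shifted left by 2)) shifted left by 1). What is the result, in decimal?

0x160F = 01011000001111
0x3B3B = 11101100111011
→ XOR → 10110100110100 = 11572
→ shifted left by 2 (mod 2^14) → 11010011010000 = 13520
→ shifted left by 1 (mod 2^14) → 10100110100000 = 10656

10656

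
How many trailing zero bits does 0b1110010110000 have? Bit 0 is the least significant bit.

4

0b1110010110000 = 1110010110000
Trailing zeros: 4, so the lowest set bit is bit 4 (value 16).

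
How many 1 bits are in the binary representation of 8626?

8626 = 10000110110010
Count the 1s: 1 + 1 + 1 + 1 + 1 + 1 = 6

6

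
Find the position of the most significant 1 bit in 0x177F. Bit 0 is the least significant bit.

12

0x177F = 1011101111111
The topmost 1 is at position 12 (since 2^12 = 4096 ≤ 6015 < 8192).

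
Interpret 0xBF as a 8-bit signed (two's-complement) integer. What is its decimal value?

-65

pattern = 10111111 (MSB is 1 ⇒ negative)
Invert: 01000000, add 1 → 01000001 = 65, so the value is -65.
(Equivalently: 191 - 2^8 = 191 - 256 = -65.)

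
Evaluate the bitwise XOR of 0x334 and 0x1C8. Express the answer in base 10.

764

0x334 = 1100110100
0x1C8 = 0111001000
XOR → 1011111100 = 764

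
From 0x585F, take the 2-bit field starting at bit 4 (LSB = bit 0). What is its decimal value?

v = 0101100001011111
Shift right by 4: 010110000101
Mask low 2 bits: 01 = 1

1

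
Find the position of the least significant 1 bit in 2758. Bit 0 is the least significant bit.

2758 = 101011000110
Trailing zeros: 1, so the lowest set bit is bit 1 (value 2).

1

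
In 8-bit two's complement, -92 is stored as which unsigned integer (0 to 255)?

92 in 8 bits: 01011100
Invert: 10100011
Add 1:  10100100 = 164
(Check: 2^8 - 92 = 256 - 92 = 164.)

164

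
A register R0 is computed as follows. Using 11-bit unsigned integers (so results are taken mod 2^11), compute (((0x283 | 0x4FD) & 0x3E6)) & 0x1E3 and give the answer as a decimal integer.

226

0x283 = 01010000011
0x4FD = 10011111101
→ | → 11011111111 = 1791
0x3E6 = 01111100110
→ & → 01011100110 = 742
0x1E3 = 00111100011
→ & → 00011100010 = 226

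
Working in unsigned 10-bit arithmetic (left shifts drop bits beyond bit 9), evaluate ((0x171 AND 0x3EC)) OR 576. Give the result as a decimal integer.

0x171 = 0101110001
0x3EC = 1111101100
→ AND → 0101100000 = 352
576 = 1001000000
→ OR → 1101100000 = 864

864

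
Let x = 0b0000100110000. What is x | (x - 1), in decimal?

x = 100110000 = 304
x - 1 = 100101111
OR    = 100111111 = 319
(x | (x - 1) sets all bits below the lowest set bit.)

319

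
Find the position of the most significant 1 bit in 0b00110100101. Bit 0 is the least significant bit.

0b00110100101 = 110100101
The topmost 1 is at position 8 (since 2^8 = 256 ≤ 421 < 512).

8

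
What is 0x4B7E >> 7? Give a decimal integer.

150

0x4B7E = 100101101111110
shift right by 7 → 000000010010110 = 150
(equivalently, floor(19326 / 128))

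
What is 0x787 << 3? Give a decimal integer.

0x787 = 00011110000111
shift left by 3 → 11110000111000 = 15416
(equivalently, 1927 × 2^3 = 1927 × 8)

15416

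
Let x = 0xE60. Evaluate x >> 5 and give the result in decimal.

0xE60 = 111001100000
shift right by 5 → 000001110011 = 115
(equivalently, floor(3680 / 32))

115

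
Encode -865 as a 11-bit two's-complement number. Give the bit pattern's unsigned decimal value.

865 in 11 bits: 01101100001
Invert: 10010011110
Add 1:  10010011111 = 1183
(Check: 2^11 - 865 = 2048 - 865 = 1183.)

1183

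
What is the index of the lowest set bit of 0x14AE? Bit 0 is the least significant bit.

0x14AE = 1010010101110
Trailing zeros: 1, so the lowest set bit is bit 1 (value 2).

1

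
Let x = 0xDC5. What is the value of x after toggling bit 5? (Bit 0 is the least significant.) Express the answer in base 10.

3557

x = 000110111000101
bit 5 is currently 0; toggle it via x ^ (1 << 5) = x ^ 32
→ 000110111100101 = 3557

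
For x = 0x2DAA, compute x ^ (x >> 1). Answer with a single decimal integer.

15231

x = 10110110101010 = 11690
x>>1 = 01011011010101
XOR  = 11101101111111 = 15231
(x ^ (x >> 1) gives the standard binary-reflected Gray code of x.)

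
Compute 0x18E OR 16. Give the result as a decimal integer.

414

0x18E = 110001110
16 = 000010000
 OR → 110011110 = 414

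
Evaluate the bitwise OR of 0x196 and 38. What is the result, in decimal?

438

0x196 = 110010110
38 = 000100110
 OR → 110110110 = 438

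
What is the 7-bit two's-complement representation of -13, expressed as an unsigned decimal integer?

115

13 in 7 bits: 0001101
Invert: 1110010
Add 1:  1110011 = 115
(Check: 2^7 - 13 = 128 - 13 = 115.)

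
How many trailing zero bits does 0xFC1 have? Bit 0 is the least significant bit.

0

0xFC1 = 111111000001
Trailing zeros: 0, so the lowest set bit is bit 0 (value 1).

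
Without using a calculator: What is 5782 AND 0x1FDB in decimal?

5782 = 1011010010110
0x1FDB = 1111111011011
AND → 1011010010010 = 5778

5778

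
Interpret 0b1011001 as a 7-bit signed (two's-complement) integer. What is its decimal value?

-39

pattern = 1011001 (MSB is 1 ⇒ negative)
Invert: 0100110, add 1 → 0100111 = 39, so the value is -39.
(Equivalently: 89 - 2^7 = 89 - 128 = -39.)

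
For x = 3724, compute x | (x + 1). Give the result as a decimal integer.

3725

x = 111010001100 = 3724
x + 1 = 111010001101
OR    = 111010001101 = 3725
(x | (x + 1) sets the lowest cleared bit.)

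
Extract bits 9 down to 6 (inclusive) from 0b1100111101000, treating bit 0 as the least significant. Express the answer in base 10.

7

v = 1100111101000
Shift right by 6: 1100111
Mask low 4 bits: 0111 = 7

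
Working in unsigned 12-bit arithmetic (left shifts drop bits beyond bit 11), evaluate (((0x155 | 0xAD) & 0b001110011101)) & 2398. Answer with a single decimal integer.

0x155 = 000101010101
0xAD = 000010101101
→ | → 000111111101 = 509
0b001110011101 = 001110011101
→ & → 000110011101 = 413
2398 = 100101011110
→ & → 000100011100 = 284

284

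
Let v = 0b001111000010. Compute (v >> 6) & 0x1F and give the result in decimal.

v = 001111000010
Shift right by 6: 001111
Mask low 5 bits: 01111 = 15

15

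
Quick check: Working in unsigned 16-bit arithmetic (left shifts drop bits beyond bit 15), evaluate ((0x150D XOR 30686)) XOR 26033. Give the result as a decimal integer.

1890

0x150D = 0001010100001101
30686 = 0111011111011110
→ XOR → 0110001011010011 = 25299
26033 = 0110010110110001
→ XOR → 0000011101100010 = 1890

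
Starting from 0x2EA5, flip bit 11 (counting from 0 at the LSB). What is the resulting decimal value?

x = 10111010100101
bit 11 is currently 1; toggle it via x ^ (1 << 11) = x ^ 2048
→ 10011010100101 = 9893

9893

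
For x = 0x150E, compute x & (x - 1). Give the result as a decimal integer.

5388

x = 1010100001110 = 5390
x - 1 = 1010100001101
AND   = 1010100001100 = 5388
(x & (x - 1) clears the lowest set bit of x.)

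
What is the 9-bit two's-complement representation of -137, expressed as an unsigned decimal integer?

375

137 in 9 bits: 010001001
Invert: 101110110
Add 1:  101110111 = 375
(Check: 2^9 - 137 = 512 - 137 = 375.)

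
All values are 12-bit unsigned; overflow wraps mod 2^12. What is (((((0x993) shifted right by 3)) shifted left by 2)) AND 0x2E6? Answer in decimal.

0x993 = 100110010011
→ shifted right by 3 → 000100110010 = 306
→ shifted left by 2 (mod 2^12) → 010011001000 = 1224
0x2E6 = 001011100110
→ AND → 000011000000 = 192

192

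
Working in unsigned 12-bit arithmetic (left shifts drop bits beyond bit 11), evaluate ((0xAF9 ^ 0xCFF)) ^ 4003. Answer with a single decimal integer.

0xAF9 = 101011111001
0xCFF = 110011111111
→ ^ → 011000000110 = 1542
4003 = 111110100011
→ ^ → 100110100101 = 2469

2469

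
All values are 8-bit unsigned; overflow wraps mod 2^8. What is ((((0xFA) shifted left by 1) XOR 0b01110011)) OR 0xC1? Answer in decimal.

199

0xFA = 11111010
→ shifted left by 1 (mod 2^8) → 11110100 = 244
0b01110011 = 01110011
→ XOR → 10000111 = 135
0xC1 = 11000001
→ OR → 11000111 = 199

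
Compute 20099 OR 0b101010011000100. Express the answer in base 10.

20099 = 100111010000011
b = 101010011000100
 OR → 101111011000111 = 24263

24263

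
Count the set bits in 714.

5

714 = 1011001010
Count the 1s: 1 + 1 + 1 + 1 + 1 = 5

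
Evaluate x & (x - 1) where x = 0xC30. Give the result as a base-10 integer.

3104

x = 110000110000 = 3120
x - 1 = 110000101111
AND   = 110000100000 = 3104
(x & (x - 1) clears the lowest set bit of x.)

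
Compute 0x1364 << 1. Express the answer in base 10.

0x1364 = 01001101100100
shift left by 1 → 10011011001000 = 9928
(equivalently, 4964 × 2^1 = 4964 × 2)

9928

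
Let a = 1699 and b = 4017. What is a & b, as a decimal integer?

1699 = 011010100011
4017 = 111110110001
AND → 011010100001 = 1697

1697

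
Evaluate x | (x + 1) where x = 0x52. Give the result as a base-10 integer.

x = 1010010 = 82
x + 1 = 1010011
OR    = 1010011 = 83
(x | (x + 1) sets the lowest cleared bit.)

83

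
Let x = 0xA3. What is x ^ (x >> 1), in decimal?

242

x = 10100011 = 163
x>>1 = 01010001
XOR  = 11110010 = 242
(x ^ (x >> 1) gives the standard binary-reflected Gray code of x.)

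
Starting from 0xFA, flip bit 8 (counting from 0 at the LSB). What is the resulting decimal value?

506

x = 011111010
bit 8 is currently 0; toggle it via x ^ (1 << 8) = x ^ 256
→ 111111010 = 506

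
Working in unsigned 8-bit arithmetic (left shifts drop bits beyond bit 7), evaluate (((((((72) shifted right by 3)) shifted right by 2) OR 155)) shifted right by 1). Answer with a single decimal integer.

72 = 01001000
→ shifted right by 3 → 00001001 = 9
→ shifted right by 2 → 00000010 = 2
155 = 10011011
→ OR → 10011011 = 155
→ shifted right by 1 → 01001101 = 77

77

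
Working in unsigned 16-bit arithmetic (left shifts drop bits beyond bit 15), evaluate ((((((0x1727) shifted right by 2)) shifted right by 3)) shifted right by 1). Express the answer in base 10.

0x1727 = 0001011100100111
→ shifted right by 2 → 0000010111001001 = 1481
→ shifted right by 3 → 0000000010111001 = 185
→ shifted right by 1 → 0000000001011100 = 92

92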